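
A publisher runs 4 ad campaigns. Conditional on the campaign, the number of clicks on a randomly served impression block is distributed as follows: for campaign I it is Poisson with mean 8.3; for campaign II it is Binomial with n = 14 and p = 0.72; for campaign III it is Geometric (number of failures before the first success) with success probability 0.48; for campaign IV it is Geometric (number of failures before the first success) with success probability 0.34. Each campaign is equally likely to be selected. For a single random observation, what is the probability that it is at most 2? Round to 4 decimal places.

Conditional on each campaign, P(X ≤ 2): I: 0.0108714; II: 1.16284e-05; III: 0.859392; IV: 0.712504.
By total probability, P(X ≤ 2) = 0.25·0.0108714 + 0.25·1.16284e-05 + 0.25·0.859392 + 0.25·0.712504 = 0.395695.

0.3957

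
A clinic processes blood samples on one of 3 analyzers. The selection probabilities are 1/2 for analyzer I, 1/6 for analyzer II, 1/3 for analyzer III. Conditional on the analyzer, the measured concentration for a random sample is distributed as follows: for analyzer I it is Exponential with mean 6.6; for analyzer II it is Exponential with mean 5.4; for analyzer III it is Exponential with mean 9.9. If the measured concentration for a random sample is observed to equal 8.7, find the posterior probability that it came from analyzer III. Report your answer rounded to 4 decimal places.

Likelihoods f(8.7 | ·): I: 0.0405487; II: 0.0369751; III: 0.0419481.
Posterior ∝ prior × likelihood. Numerator for III: 0.333333·0.0419481 = 0.0139827.
Normalizing constant: 0.5·0.0405487 + 0.166667·0.0369751 + 0.333333·0.0419481 = 0.0404196.
P(III | observation) = 0.0139827 / 0.0404196 = 0.345939.

0.3459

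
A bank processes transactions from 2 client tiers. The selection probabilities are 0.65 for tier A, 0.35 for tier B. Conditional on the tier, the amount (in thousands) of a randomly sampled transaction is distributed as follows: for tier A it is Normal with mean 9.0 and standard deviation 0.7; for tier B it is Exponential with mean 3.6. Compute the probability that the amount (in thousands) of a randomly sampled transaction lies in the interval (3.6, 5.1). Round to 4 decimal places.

0.0439

Conditional on each tier, P(3.6 < X < 5.1): A: 1.26329e-08; B: 0.125358.
By total probability, P(3.6 < X < 5.1) = 0.65·1.26329e-08 + 0.35·0.125358 = 0.0438754.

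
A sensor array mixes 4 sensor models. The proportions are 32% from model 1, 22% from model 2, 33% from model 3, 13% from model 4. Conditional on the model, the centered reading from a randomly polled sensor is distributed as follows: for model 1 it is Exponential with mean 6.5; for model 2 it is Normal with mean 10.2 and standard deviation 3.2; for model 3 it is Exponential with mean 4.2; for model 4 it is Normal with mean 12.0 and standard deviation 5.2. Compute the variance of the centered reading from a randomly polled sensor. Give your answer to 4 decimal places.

Per component, 1: μ=6.5, E[X²]=84.5; 2: μ=10.2, E[X²]=114.28; 3: μ=4.2, E[X²]=35.28; 4: μ=12, E[X²]=171.04.
E[X] = 0.32·6.5 + 0.22·10.2 + 0.33·4.2 + 0.13·12 = 7.27.
E[X²] = 0.32·84.5 + 0.22·114.28 + 0.33·35.28 + 0.13·171.04 = 86.0592.
Var(X) = E[X²] − (E[X])² = 86.0592 − 52.8529 = 33.2063.

33.2063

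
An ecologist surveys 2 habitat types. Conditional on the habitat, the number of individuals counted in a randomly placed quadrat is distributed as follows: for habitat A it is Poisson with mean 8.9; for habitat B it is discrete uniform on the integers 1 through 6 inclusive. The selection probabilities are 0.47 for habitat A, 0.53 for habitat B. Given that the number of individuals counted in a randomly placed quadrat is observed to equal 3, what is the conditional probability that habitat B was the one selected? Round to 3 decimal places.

0.921

Likelihoods P(X=3 | ·): A: 0.016025; B: 0.166667.
Posterior ∝ prior × likelihood. Numerator for B: 0.53·0.166667 = 0.0883333.
Normalizing constant: 0.47·0.016025 + 0.53·0.166667 = 0.0958651.
P(B | observation) = 0.0883333 / 0.0958651 = 0.921434.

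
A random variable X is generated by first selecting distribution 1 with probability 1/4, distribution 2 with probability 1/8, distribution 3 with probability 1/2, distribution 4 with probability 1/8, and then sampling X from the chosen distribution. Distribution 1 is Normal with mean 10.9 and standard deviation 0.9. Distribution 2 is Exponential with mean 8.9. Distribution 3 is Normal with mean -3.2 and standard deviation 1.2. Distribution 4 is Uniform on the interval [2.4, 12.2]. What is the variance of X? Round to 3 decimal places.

53.287

Per component, 1: μ=10.9, E[X²]=119.62; 2: μ=8.9, E[X²]=158.42; 3: μ=-3.2, E[X²]=11.68; 4: μ=7.3, E[X²]=61.2933.
E[X] = 0.25·10.9 + 0.125·8.9 + 0.5·-3.2 + 0.125·7.3 = 3.15.
E[X²] = 0.25·119.62 + 0.125·158.42 + 0.5·11.68 + 0.125·61.2933 = 63.2092.
Var(X) = E[X²] − (E[X])² = 63.2092 − 9.9225 = 53.2867.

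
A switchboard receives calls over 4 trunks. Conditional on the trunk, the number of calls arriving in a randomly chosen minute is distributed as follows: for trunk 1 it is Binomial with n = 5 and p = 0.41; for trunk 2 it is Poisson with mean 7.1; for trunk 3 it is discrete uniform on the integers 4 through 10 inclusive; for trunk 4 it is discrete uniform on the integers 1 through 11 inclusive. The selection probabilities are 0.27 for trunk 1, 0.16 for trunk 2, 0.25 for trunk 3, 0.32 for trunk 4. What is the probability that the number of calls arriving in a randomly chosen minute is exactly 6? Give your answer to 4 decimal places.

Conditional on each trunk, P(X = 6): 1: 0; 2: 0.1468; 3: 0.142857; 4: 0.0909091.
By total probability, P(X = 6) = 0.27·0 + 0.16·0.1468 + 0.25·0.142857 + 0.32·0.0909091 = 0.0882932.

0.0883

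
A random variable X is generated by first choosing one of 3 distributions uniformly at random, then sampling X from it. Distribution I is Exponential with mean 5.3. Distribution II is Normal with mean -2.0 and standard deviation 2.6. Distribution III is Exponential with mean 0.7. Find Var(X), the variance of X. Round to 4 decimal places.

20.8622

Per component, I: μ=5.3, E[X²]=56.18; II: μ=-2, E[X²]=10.76; III: μ=0.7, E[X²]=0.98.
E[X] = 0.333333·5.3 + 0.333333·-2 + 0.333333·0.7 = 1.33333.
E[X²] = 0.333333·56.18 + 0.333333·10.76 + 0.333333·0.98 = 22.64.
Var(X) = E[X²] − (E[X])² = 22.64 − 1.77778 = 20.8622.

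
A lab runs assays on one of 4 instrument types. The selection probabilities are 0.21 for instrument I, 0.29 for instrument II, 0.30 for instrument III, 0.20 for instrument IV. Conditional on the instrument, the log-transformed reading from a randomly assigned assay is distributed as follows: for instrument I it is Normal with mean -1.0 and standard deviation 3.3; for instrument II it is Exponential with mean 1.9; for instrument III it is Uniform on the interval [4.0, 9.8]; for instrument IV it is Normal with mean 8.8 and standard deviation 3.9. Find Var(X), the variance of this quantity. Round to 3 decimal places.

Per component, I: μ=-1, E[X²]=11.89; II: μ=1.9, E[X²]=7.22; III: μ=6.9, E[X²]=50.4133; IV: μ=8.8, E[X²]=92.65.
E[X] = 0.21·-1 + 0.29·1.9 + 0.3·6.9 + 0.2·8.8 = 4.171.
E[X²] = 0.21·11.89 + 0.29·7.22 + 0.3·50.4133 + 0.2·92.65 = 38.2447.
Var(X) = E[X²] − (E[X])² = 38.2447 − 17.3972 = 20.8475.

20.847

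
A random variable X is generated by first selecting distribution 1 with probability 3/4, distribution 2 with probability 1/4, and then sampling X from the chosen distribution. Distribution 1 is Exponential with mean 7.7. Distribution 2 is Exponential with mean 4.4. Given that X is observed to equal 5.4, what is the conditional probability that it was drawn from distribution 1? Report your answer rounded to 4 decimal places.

Likelihoods f(5.4 | ·): 1: 0.0644079; 2: 0.0666116.
Posterior ∝ prior × likelihood. Numerator for 1: 0.75·0.0644079 = 0.0483059.
Normalizing constant: 0.75·0.0644079 + 0.25·0.0666116 = 0.0649588.
P(1 | observation) = 0.0483059 / 0.0649588 = 0.743639.

0.7436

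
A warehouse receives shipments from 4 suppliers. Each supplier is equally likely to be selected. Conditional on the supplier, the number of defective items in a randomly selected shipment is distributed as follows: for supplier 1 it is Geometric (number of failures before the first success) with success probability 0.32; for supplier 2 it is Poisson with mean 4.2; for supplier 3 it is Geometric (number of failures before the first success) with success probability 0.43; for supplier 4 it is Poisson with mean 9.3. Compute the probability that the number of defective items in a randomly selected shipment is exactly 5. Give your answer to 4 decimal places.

0.0722

Conditional on each supplier, P(X = 5): 1: 0.0465259; 2: 0.163316; 3: 0.0258728; 4: 0.0530023.
By total probability, P(X = 5) = 0.25·0.0465259 + 0.25·0.163316 + 0.25·0.0258728 + 0.25·0.0530023 = 0.0721792.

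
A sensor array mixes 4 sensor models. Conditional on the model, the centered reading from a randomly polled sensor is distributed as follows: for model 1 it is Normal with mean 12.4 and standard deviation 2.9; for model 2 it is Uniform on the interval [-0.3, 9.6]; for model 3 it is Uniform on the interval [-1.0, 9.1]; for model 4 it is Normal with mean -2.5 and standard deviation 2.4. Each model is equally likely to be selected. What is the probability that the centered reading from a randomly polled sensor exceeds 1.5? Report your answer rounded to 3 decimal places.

Conditional on each model, P(X > 1.5): 1: 0.999915; 2: 0.818182; 3: 0.752475; 4: 0.0477904.
By total probability, P(X > 1.5) = 0.25·0.999915 + 0.25·0.818182 + 0.25·0.752475 + 0.25·0.0477904 = 0.65459.

0.655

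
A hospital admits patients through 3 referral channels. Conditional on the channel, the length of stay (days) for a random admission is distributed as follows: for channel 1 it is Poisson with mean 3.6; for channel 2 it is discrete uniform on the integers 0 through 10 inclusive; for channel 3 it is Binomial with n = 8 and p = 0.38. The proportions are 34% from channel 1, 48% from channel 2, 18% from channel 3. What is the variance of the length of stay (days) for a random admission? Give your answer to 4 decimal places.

7.0342

Per component, 1: μ=3.6, E[X²]=16.56; 2: μ=5, E[X²]=35; 3: μ=3.04, E[X²]=11.1264.
E[X] = 0.34·3.6 + 0.48·5 + 0.18·3.04 = 4.1712.
E[X²] = 0.34·16.56 + 0.48·35 + 0.18·11.1264 = 24.4332.
Var(X) = E[X²] − (E[X])² = 24.4332 − 17.3989 = 7.03424.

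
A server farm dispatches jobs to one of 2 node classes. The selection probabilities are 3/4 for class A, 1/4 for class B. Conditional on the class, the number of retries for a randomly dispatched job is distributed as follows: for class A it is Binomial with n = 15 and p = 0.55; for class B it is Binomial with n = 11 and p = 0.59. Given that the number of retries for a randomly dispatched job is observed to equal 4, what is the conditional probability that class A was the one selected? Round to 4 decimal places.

Likelihoods P(X=4 | ·): A: 0.0191391; B: 0.077877.
Posterior ∝ prior × likelihood. Numerator for A: 0.75·0.0191391 = 0.0143543.
Normalizing constant: 0.75·0.0191391 + 0.25·0.077877 = 0.0338235.
P(A | observation) = 0.0143543 / 0.0338235 = 0.424388.

0.4244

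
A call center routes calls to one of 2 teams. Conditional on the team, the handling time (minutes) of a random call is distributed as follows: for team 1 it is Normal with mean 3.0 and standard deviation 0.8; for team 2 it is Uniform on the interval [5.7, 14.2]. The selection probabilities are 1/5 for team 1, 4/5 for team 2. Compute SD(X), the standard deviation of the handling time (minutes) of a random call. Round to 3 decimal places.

Per component, 1: μ=3, E[X²]=9.64; 2: μ=9.95, E[X²]=105.023.
E[X] = 0.2·3 + 0.8·9.95 = 8.56.
E[X²] = 0.2·9.64 + 0.8·105.023 = 85.9467.
Var(X) = E[X²] − (E[X])² = 85.9467 − 73.2736 = 12.6731.
SD(X) = √12.6731 = 3.55993.

3.560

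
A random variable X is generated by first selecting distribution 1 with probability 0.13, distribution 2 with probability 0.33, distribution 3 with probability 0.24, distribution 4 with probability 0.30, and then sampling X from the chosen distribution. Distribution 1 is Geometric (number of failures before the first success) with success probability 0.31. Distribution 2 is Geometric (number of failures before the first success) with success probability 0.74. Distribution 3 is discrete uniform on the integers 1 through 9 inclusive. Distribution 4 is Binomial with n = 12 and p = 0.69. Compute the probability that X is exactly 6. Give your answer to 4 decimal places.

Conditional on each component, P(X = 6): 1: 0.0334546; 2: 0.000228598; 3: 0.111111; 4: 0.0884987.
By total probability, P(X = 6) = 0.13·0.0334546 + 0.33·0.000228598 + 0.24·0.111111 + 0.3·0.0884987 = 0.0576408.

0.0576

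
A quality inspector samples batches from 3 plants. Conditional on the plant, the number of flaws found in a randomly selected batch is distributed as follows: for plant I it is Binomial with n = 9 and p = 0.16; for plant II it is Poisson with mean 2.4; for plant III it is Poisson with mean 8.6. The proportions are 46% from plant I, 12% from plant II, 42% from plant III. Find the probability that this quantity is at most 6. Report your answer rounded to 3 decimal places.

0.682

Conditional on each plant, P(X ≤ 6): I: 0.999928; II: 0.988406; III: 0.245676.
By total probability, P(X ≤ 6) = 0.46·0.999928 + 0.12·0.988406 + 0.42·0.245676 = 0.68176.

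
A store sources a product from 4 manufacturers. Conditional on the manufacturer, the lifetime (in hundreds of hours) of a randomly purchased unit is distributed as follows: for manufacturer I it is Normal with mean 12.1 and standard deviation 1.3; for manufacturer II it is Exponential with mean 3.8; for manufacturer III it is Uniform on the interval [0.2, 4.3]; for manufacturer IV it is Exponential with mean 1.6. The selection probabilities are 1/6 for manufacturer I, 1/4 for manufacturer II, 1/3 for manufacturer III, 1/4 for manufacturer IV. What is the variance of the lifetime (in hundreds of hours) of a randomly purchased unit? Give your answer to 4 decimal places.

Per component, I: μ=12.1, E[X²]=148.1; II: μ=3.8, E[X²]=28.88; III: μ=2.25, E[X²]=6.46333; IV: μ=1.6, E[X²]=5.12.
E[X] = 0.166667·12.1 + 0.25·3.8 + 0.333333·2.25 + 0.25·1.6 = 4.11667.
E[X²] = 0.166667·148.1 + 0.25·28.88 + 0.333333·6.46333 + 0.25·5.12 = 35.3378.
Var(X) = E[X²] − (E[X])² = 35.3378 − 16.9469 = 18.3908.

18.3908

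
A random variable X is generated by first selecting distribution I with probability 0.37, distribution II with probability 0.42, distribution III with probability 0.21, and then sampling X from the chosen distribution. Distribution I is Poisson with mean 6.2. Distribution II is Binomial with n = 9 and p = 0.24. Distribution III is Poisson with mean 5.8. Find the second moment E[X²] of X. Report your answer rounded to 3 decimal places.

27.448

For each component E[X²] = Var + (mean)², giving I: 44.64; II: 6.3072; III: 39.44.
Overall E[X²] = 0.37·44.64 + 0.42·6.3072 + 0.21·39.44 = 27.4482.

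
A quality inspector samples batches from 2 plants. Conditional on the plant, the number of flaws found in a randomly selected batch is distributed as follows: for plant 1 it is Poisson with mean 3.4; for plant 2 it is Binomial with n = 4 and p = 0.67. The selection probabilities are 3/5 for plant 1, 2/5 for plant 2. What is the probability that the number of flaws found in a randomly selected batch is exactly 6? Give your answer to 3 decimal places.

0.043

Conditional on each plant, P(X = 6): 1: 0.0716044; 2: 0.
By total probability, P(X = 6) = 0.6·0.0716044 + 0.4·0 = 0.0429626.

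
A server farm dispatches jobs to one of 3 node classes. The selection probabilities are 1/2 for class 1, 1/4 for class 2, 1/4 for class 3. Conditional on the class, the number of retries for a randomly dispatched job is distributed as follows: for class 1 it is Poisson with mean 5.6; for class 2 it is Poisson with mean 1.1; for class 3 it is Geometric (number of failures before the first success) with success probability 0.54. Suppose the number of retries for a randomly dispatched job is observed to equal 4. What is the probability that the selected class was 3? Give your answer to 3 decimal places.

0.070

Likelihoods P(X=4 | ·): 1: 0.151528; 2: 0.0203065; 3: 0.0241783.
Posterior ∝ prior × likelihood. Numerator for 3: 0.25·0.0241783 = 0.00604457.
Normalizing constant: 0.5·0.151528 + 0.25·0.0203065 + 0.25·0.0241783 = 0.086885.
P(3 | observation) = 0.00604457 / 0.086885 = 0.0695697.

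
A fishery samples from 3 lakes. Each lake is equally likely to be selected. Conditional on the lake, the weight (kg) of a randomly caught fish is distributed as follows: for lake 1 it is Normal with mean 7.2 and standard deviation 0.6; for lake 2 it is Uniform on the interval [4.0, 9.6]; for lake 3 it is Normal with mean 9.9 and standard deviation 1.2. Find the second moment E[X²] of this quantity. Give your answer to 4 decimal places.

66.8344

For each component E[X²] = Var + (mean)², giving 1: 52.2; 2: 48.8533; 3: 99.45.
Overall E[X²] = 0.333333·52.2 + 0.333333·48.8533 + 0.333333·99.45 = 66.8344.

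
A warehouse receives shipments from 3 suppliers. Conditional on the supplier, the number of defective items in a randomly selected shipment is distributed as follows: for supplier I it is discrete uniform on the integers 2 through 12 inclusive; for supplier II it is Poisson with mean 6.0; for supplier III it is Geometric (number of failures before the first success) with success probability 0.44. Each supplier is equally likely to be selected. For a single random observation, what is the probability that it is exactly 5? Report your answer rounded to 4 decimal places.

Conditional on each supplier, P(X = 5): I: 0.0909091; II: 0.160623; III: 0.0242322.
By total probability, P(X = 5) = 0.333333·0.0909091 + 0.333333·0.160623 + 0.333333·0.0242322 = 0.0919215.

0.0919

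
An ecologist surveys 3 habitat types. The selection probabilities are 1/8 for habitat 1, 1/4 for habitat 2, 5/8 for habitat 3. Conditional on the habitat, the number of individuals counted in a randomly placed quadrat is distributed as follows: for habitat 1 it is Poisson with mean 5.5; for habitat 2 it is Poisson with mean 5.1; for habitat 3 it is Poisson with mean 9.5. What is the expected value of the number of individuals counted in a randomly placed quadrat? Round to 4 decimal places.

Component means — 1: 5.5; 2: 5.1; 3: 9.5.
E[X] = 0.125·5.5 + 0.25·5.1 + 0.625·9.5 = 7.9.

7.9000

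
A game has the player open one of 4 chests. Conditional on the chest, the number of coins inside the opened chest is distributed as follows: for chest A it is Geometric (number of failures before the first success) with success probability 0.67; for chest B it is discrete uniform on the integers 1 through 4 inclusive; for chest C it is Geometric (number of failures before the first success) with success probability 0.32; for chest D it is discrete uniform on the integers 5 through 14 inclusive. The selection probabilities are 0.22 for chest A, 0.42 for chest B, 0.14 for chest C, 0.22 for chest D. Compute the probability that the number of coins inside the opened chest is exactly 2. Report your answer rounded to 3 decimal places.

0.142

Conditional on each chest, P(X = 2): A: 0.072963; B: 0.25; C: 0.147968; D: 0.
By total probability, P(X = 2) = 0.22·0.072963 + 0.42·0.25 + 0.14·0.147968 + 0.22·0 = 0.141767.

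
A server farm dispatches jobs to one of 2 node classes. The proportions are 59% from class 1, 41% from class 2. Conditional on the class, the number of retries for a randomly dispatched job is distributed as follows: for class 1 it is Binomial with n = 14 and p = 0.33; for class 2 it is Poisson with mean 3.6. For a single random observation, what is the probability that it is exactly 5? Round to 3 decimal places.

Conditional on each class, P(X = 5): 1: 0.213161; 2: 0.13768.
By total probability, P(X = 5) = 0.59·0.213161 + 0.41·0.13768 = 0.182214.

0.182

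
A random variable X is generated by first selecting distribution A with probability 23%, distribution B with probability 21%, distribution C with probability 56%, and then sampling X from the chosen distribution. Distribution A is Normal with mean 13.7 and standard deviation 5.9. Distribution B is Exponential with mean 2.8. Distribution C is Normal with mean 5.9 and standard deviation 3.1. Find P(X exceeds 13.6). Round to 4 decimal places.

Conditional on each component, P(X > 13.6): A: 0.506761; B: 0.00777266; C: 0.00649814.
By total probability, P(X > 13.6) = 0.23·0.506761 + 0.21·0.00777266 + 0.56·0.00649814 = 0.121826.

0.1218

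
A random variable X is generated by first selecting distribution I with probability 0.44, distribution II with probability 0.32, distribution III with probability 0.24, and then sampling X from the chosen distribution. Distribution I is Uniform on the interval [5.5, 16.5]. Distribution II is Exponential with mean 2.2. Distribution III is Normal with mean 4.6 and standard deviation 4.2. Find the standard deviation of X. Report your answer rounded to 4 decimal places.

Per component, I: μ=11, E[X²]=131.083; II: μ=2.2, E[X²]=9.68; III: μ=4.6, E[X²]=38.8.
E[X] = 0.44·11 + 0.32·2.2 + 0.24·4.6 = 6.648.
E[X²] = 0.44·131.083 + 0.32·9.68 + 0.24·38.8 = 70.0863.
Var(X) = E[X²] − (E[X])² = 70.0863 − 44.1959 = 25.8904.
SD(X) = √25.8904 = 5.08826.

5.0883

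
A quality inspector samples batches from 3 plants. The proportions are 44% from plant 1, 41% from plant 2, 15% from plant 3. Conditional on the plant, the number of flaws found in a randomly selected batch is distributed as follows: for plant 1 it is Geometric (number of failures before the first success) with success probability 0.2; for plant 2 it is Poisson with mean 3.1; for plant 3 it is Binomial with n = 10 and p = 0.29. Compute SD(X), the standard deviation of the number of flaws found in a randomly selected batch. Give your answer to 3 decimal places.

Per component, 1: μ=4, E[X²]=36; 2: μ=3.1, E[X²]=12.71; 3: μ=2.9, E[X²]=10.469.
E[X] = 0.44·4 + 0.41·3.1 + 0.15·2.9 = 3.466.
E[X²] = 0.44·36 + 0.41·12.71 + 0.15·10.469 = 22.6214.
Var(X) = E[X²] − (E[X])² = 22.6214 − 12.0132 = 10.6083.
SD(X) = √10.6083 = 3.25704.

3.257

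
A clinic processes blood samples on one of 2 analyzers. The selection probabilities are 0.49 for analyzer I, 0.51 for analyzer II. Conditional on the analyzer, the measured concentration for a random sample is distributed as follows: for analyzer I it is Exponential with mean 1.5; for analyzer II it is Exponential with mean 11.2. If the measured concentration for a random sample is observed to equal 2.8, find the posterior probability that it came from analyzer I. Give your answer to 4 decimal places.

Likelihoods f(2.8 | ·): I: 0.103092; II: 0.0695358.
Posterior ∝ prior × likelihood. Numerator for I: 0.49·0.103092 = 0.0505152.
Normalizing constant: 0.49·0.103092 + 0.51·0.0695358 = 0.0859784.
P(I | observation) = 0.0505152 / 0.0859784 = 0.587533.

0.5875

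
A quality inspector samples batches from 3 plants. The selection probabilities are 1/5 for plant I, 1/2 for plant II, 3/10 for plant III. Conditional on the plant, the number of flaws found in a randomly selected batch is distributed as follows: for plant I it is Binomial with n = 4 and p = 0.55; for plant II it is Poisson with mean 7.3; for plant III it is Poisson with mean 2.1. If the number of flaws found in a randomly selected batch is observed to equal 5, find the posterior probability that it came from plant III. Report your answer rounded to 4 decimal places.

0.1765

Likelihoods P(X=5 | ·): I: 0; II: 0.116703; III: 0.041677.
Posterior ∝ prior × likelihood. Numerator for III: 0.3·0.041677 = 0.0125031.
Normalizing constant: 0.2·0 + 0.5·0.116703 + 0.3·0.041677 = 0.0708548.
P(III | observation) = 0.0125031 / 0.0708548 = 0.176461.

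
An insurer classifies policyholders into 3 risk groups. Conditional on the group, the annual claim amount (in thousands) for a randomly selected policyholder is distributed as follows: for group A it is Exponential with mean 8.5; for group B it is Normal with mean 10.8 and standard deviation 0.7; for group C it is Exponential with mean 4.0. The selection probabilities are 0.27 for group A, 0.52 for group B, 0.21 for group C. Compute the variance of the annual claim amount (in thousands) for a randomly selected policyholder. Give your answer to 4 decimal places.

Per component, A: μ=8.5, E[X²]=144.5; B: μ=10.8, E[X²]=117.13; C: μ=4, E[X²]=32.
E[X] = 0.27·8.5 + 0.52·10.8 + 0.21·4 = 8.751.
E[X²] = 0.27·144.5 + 0.52·117.13 + 0.21·32 = 106.643.
Var(X) = E[X²] − (E[X])² = 106.643 − 76.58 = 30.0626.

30.0626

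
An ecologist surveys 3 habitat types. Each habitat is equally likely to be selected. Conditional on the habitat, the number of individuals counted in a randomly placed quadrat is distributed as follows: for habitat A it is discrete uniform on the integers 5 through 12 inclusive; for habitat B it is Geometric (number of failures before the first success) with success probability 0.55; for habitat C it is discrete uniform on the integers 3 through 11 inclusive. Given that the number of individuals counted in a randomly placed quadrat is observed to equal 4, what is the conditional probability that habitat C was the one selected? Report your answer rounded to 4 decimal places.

0.8313

Likelihoods P(X=4 | ·): A: 0; B: 0.0225534; C: 0.111111.
Posterior ∝ prior × likelihood. Numerator for C: 0.333333·0.111111 = 0.037037.
Normalizing constant: 0.333333·0 + 0.333333·0.0225534 + 0.333333·0.111111 = 0.0445548.
P(C | observation) = 0.037037 / 0.0445548 = 0.831268.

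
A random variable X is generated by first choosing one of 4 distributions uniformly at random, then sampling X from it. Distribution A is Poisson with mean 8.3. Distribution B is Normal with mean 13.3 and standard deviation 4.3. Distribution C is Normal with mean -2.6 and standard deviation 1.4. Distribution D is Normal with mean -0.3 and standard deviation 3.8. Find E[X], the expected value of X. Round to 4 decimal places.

4.6750

Component means — A: 8.3; B: 13.3; C: -2.6; D: -0.3.
E[X] = 0.25·8.3 + 0.25·13.3 + 0.25·-2.6 + 0.25·-0.3 = 4.675.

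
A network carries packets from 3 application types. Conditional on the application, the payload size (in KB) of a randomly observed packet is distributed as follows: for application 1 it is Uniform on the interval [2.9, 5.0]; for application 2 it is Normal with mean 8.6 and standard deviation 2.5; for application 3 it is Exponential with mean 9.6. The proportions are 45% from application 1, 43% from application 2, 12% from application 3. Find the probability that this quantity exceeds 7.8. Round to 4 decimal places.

Conditional on each application, P(X > 7.8): 1: 0; 2: 0.625516; 3: 0.443747.
By total probability, P(X > 7.8) = 0.45·0 + 0.43·0.625516 + 0.12·0.443747 = 0.322221.

0.3222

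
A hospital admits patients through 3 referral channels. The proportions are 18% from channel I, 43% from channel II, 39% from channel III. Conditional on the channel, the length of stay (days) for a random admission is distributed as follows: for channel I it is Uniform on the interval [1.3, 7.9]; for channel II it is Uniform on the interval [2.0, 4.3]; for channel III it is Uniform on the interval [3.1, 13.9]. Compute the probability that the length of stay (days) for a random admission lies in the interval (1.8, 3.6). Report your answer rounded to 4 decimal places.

0.3663

Conditional on each channel, P(1.8 < X < 3.6): I: 0.272727; II: 0.695652; III: 0.0462963.
By total probability, P(1.8 < X < 3.6) = 0.18·0.272727 + 0.43·0.695652 + 0.39·0.0462963 = 0.366277.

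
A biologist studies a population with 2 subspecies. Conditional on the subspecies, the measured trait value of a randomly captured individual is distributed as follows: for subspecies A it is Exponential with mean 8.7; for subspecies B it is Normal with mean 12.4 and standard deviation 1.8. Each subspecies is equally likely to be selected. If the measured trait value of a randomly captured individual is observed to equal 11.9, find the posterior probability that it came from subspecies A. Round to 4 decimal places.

Likelihoods f(11.9 | ·): A: 0.0292716; B: 0.213247.
Posterior ∝ prior × likelihood. Numerator for A: 0.5·0.0292716 = 0.0146358.
Normalizing constant: 0.5·0.0292716 + 0.5·0.213247 = 0.121259.
P(A | observation) = 0.0146358 / 0.121259 = 0.120698.

0.1207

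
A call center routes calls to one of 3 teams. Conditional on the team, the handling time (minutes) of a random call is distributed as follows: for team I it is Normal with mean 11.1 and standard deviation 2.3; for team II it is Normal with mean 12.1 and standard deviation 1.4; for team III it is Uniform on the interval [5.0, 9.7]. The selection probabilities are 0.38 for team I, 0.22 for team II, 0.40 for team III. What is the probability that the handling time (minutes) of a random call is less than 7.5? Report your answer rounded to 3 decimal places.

0.235

Conditional on each team, P(X < 7.5): I: 0.058766; II: 0.000508621; III: 0.531915.
By total probability, P(X < 7.5) = 0.38·0.058766 + 0.22·0.000508621 + 0.4·0.531915 = 0.235209.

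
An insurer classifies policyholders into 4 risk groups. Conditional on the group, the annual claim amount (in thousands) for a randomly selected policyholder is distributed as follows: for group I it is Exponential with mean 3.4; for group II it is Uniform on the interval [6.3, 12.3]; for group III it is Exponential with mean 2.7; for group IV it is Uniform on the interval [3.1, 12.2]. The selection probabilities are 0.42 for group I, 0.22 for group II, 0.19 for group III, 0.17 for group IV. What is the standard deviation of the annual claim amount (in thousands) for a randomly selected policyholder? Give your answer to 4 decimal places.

3.9157

Per component, I: μ=3.4, E[X²]=23.12; II: μ=9.3, E[X²]=89.49; III: μ=2.7, E[X²]=14.58; IV: μ=7.65, E[X²]=65.4233.
E[X] = 0.42·3.4 + 0.22·9.3 + 0.19·2.7 + 0.17·7.65 = 5.2875.
E[X²] = 0.42·23.12 + 0.22·89.49 + 0.19·14.58 + 0.17·65.4233 = 43.2904.
Var(X) = E[X²] − (E[X])² = 43.2904 − 27.9577 = 15.3327.
SD(X) = √15.3327 = 3.9157.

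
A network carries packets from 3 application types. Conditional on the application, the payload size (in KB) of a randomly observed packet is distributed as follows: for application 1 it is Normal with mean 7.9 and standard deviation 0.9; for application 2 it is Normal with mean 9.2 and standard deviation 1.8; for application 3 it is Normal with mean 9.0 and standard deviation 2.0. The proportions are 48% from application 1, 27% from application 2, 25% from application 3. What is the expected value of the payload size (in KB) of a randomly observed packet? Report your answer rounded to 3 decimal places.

8.526

Component means — 1: 7.9; 2: 9.2; 3: 9.
E[X] = 0.48·7.9 + 0.27·9.2 + 0.25·9 = 8.526.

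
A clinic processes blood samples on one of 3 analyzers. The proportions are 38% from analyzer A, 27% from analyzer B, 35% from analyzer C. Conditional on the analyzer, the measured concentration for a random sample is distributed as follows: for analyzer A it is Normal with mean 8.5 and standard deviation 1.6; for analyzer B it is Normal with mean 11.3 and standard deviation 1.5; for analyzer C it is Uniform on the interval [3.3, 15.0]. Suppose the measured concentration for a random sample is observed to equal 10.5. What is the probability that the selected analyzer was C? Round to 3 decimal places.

0.221

Likelihoods f(10.5 | ·): A: 0.114156; B: 0.230703; C: 0.0854701.
Posterior ∝ prior × likelihood. Numerator for C: 0.35·0.0854701 = 0.0299145.
Normalizing constant: 0.38·0.114156 + 0.27·0.230703 + 0.35·0.0854701 = 0.135583.
P(C | observation) = 0.0299145 / 0.135583 = 0.220636.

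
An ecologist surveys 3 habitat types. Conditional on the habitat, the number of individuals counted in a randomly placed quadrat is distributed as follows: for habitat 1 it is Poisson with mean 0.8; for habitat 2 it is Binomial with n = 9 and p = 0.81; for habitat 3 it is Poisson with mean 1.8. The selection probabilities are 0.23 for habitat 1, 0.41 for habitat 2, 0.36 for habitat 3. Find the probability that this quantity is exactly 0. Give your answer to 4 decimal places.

0.1629

Conditional on each habitat, P(X = 0): 1: 0.449329; 2: 3.22688e-07; 3: 0.165299.
By total probability, P(X = 0) = 0.23·0.449329 + 0.41·3.22688e-07 + 0.36·0.165299 = 0.162853.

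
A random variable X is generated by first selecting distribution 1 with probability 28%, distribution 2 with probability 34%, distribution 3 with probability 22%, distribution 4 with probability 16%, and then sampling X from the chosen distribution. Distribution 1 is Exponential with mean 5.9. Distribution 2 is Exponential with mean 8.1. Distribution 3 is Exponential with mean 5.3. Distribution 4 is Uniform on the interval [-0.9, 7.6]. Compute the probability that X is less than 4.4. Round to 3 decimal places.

0.514

Conditional on each component, P(X < 4.4): 1: 0.525628; 2: 0.419119; 3: 0.564033; 4: 0.623529.
By total probability, P(X < 4.4) = 0.28·0.525628 + 0.34·0.419119 + 0.22·0.564033 + 0.16·0.623529 = 0.513528.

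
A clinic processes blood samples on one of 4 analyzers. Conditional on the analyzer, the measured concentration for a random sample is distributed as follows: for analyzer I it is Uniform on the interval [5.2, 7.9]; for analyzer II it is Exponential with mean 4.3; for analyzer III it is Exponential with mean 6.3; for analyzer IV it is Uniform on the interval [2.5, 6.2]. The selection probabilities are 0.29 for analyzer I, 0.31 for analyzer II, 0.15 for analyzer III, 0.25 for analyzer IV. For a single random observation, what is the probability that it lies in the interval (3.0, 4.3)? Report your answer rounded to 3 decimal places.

0.145

Conditional on each analyzer, P(3.0 < X < 4.3): I: 0; II: 0.129862; III: 0.115813; IV: 0.351351.
By total probability, P(3.0 < X < 4.3) = 0.29·0 + 0.31·0.129862 + 0.15·0.115813 + 0.25·0.351351 = 0.145467.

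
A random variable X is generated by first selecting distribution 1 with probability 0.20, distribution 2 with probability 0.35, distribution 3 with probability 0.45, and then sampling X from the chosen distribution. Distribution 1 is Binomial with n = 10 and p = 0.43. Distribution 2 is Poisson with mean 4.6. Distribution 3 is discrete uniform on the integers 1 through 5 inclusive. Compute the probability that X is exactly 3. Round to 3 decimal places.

0.184

Conditional on each component, P(X = 3): 1: 0.186514; 2: 0.163068; 3: 0.2.
By total probability, P(X = 3) = 0.2·0.186514 + 0.35·0.163068 + 0.45·0.2 = 0.184376.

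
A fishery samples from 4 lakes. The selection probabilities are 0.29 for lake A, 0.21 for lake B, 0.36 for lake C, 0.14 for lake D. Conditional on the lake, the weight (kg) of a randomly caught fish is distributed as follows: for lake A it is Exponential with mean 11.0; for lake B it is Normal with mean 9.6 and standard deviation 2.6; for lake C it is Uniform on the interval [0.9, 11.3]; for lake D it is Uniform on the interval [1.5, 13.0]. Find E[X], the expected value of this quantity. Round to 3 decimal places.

Component means — A: 11; B: 9.6; C: 6.1; D: 7.25.
E[X] = 0.29·11 + 0.21·9.6 + 0.36·6.1 + 0.14·7.25 = 8.417.

8.417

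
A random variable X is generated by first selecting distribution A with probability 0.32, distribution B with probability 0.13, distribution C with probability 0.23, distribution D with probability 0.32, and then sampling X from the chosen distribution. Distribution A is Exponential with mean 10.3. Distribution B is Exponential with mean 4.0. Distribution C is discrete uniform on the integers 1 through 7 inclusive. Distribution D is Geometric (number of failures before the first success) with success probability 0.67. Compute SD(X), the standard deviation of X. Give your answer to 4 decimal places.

7.2817

Per component, A: μ=10.3, E[X²]=212.18; B: μ=4, E[X²]=32; C: μ=4, E[X²]=20; D: μ=0.492537, E[X²]=0.977723.
E[X] = 0.32·10.3 + 0.13·4 + 0.23·4 + 0.32·0.492537 = 4.89361.
E[X²] = 0.32·212.18 + 0.13·32 + 0.23·20 + 0.32·0.977723 = 76.9705.
Var(X) = E[X²] − (E[X])² = 76.9705 − 23.9474 = 53.023.
SD(X) = √53.023 = 7.28169.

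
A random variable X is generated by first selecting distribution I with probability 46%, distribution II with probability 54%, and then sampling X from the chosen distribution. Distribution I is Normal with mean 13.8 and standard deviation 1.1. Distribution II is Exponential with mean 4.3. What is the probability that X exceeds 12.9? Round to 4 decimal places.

0.3918

Conditional on each component, P(X > 12.9): I: 0.793373; II: 0.0497871.
By total probability, P(X > 12.9) = 0.46·0.793373 + 0.54·0.0497871 = 0.391837.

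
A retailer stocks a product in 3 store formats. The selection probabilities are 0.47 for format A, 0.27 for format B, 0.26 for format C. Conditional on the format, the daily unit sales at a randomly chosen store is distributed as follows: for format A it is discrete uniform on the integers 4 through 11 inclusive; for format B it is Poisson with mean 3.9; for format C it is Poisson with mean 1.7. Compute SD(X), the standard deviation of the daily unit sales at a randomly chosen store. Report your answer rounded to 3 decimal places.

3.171

Per component, A: μ=7.5, E[X²]=61.5; B: μ=3.9, E[X²]=19.11; C: μ=1.7, E[X²]=4.59.
E[X] = 0.47·7.5 + 0.27·3.9 + 0.26·1.7 = 5.02.
E[X²] = 0.47·61.5 + 0.27·19.11 + 0.26·4.59 = 35.2581.
Var(X) = E[X²] − (E[X])² = 35.2581 − 25.2004 = 10.0577.
SD(X) = √10.0577 = 3.17139.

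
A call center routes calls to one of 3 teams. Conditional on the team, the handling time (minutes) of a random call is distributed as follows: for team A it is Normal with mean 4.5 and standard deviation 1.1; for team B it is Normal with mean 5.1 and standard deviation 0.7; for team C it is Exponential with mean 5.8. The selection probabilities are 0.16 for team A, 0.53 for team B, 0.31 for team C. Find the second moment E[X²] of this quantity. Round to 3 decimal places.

For each component E[X²] = Var + (mean)², giving A: 21.46; B: 26.5; C: 67.28.
Overall E[X²] = 0.16·21.46 + 0.53·26.5 + 0.31·67.28 = 38.3354.

38.335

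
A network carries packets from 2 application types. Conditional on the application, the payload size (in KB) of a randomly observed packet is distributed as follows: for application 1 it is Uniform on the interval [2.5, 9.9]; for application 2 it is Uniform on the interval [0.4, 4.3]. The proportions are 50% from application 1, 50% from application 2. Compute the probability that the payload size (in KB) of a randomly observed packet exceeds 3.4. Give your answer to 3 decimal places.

Conditional on each application, P(X > 3.4): 1: 0.878378; 2: 0.230769.
By total probability, P(X > 3.4) = 0.5·0.878378 + 0.5·0.230769 = 0.554574.

0.555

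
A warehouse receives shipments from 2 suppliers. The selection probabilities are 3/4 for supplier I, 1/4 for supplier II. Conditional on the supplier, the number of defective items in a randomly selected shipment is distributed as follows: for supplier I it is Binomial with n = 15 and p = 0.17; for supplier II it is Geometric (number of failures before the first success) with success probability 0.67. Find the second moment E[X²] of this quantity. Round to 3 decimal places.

6.709

For each component E[X²] = Var + (mean)², giving I: 8.619; II: 0.977723.
Overall E[X²] = 0.75·8.619 + 0.25·0.977723 = 6.70868.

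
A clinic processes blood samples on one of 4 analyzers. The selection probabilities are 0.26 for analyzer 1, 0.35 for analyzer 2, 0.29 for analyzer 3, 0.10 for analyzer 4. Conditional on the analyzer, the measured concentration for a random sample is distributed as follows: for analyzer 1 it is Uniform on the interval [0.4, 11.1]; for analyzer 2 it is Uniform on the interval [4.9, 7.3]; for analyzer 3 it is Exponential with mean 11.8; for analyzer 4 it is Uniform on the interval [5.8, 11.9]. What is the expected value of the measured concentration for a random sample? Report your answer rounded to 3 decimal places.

7.937

Component means — 1: 5.75; 2: 6.1; 3: 11.8; 4: 8.85.
E[X] = 0.26·5.75 + 0.35·6.1 + 0.29·11.8 + 0.1·8.85 = 7.937.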